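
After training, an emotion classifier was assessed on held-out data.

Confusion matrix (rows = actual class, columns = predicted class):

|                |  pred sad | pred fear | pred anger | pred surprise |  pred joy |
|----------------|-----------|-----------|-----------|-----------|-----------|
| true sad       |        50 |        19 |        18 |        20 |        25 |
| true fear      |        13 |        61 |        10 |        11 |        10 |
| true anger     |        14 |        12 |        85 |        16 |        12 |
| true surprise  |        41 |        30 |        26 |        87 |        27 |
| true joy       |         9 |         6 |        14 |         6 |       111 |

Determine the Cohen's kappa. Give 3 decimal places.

Observed agreement pₒ = trace/N = 394/733 = 0.5375
Expected agreement pₑ = Σ (rowᵢ·colᵢ)/N² = (132·127 + 105·128 + 139·153 + 211·140 + 146·185)/733² = 0.2010
κ = (pₒ − pₑ)/(1 − pₑ) = (0.5375 − 0.2010)/(1 − 0.2010) = 0.421

0.421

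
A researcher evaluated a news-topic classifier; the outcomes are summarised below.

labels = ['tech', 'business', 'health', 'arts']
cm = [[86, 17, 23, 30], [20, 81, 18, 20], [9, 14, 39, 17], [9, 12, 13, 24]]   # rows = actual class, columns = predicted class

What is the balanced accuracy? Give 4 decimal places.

Balanced accuracy = mean of per-class recall.
  tech: recall = 86/156 = 0.55128
  business: recall = 81/139 = 0.58273
  health: recall = 39/79 = 0.49367
  arts: recall = 24/58 = 0.41379
Mean = (0.55128 + 0.58273 + 0.49367 + 0.41379) / 4 = 0.5104

0.5104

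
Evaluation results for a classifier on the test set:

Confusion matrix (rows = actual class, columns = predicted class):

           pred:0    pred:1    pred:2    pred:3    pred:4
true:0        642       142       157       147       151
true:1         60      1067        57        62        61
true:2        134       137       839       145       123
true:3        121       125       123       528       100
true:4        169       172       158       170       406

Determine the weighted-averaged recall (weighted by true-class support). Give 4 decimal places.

0.5807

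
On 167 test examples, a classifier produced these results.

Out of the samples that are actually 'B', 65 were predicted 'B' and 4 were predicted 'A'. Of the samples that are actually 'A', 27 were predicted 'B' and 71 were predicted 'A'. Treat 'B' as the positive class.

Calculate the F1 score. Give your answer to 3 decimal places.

0.807

Precision = TP/(TP+FP) = 65/92 = 0.7065
Recall = TP/(TP+FN) = 65/69 = 0.9420
F1 = 2·TP/(2·TP+FP+FN) = 130/161 = 0.807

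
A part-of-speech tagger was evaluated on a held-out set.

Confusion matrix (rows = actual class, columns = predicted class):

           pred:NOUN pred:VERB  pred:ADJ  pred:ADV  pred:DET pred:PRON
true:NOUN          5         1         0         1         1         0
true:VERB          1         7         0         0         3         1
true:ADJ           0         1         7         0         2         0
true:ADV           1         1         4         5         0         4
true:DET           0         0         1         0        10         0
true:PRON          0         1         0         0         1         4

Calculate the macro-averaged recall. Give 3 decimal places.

0.636

Per-class recall (TP/(TP+FN)):
  NOUN: TP=5, FN=1+0+1+1+0=3 → 5/8 = 0.6250
  VERB: TP=7, FN=1+0+0+3+1=5 → 7/12 = 0.5833
  ADJ: TP=7, FN=0+1+0+2+0=3 → 7/10 = 0.7000
  ADV: TP=5, FN=1+1+4+0+4=10 → 5/15 = 0.3333
  DET: TP=10, FN=0+0+1+0+0=1 → 10/11 = 0.9091
  PRON: TP=4, FN=0+1+0+0+1=2 → 4/6 = 0.6667
Macro-recall = mean = (0.6250 + 0.5833 + 0.7000 + 0.3333 + 0.9091 + 0.6667) / 6 = 0.636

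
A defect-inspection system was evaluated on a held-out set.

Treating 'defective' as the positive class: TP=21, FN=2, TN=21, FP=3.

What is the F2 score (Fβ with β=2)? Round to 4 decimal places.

0.9052

Fβ = (1+β²)·TP / ((1+β²)·TP + β²·FN + FP), with β²=4
= 5·21 / (5·21 + 4·2 + 3) = 0.9052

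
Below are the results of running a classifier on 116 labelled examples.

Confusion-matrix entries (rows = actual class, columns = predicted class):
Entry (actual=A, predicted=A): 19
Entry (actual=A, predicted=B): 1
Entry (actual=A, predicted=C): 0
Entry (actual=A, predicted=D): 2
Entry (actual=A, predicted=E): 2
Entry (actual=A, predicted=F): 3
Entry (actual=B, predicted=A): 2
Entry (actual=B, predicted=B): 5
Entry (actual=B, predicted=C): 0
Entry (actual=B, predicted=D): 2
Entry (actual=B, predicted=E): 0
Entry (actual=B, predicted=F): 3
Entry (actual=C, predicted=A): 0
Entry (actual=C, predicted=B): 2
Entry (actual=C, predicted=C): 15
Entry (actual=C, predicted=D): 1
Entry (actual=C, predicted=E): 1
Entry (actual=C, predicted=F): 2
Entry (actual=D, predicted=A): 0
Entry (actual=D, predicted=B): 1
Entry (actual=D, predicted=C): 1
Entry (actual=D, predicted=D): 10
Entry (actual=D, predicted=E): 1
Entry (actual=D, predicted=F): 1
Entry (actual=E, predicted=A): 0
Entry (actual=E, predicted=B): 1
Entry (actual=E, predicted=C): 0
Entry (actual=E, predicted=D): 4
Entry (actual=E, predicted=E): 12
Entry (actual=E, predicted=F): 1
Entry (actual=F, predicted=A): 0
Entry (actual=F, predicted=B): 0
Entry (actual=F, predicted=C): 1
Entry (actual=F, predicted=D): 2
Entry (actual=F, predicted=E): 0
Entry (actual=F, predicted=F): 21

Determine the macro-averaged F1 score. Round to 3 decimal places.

Per-class F1 score (2·TP/(2·TP+FP+FN)):
  A: TP=19, FP=2+0+0+0+0=2, FN=1+0+2+2+3=8 → 38/48 = 0.7917
  B: TP=5, FP=1+2+1+1+0=5, FN=2+0+2+0+3=7 → 10/22 = 0.4545
  C: TP=15, FP=0+0+1+0+1=2, FN=0+2+1+1+2=6 → 30/38 = 0.7895
  D: TP=10, FP=2+2+1+4+2=11, FN=0+1+1+1+1=4 → 20/35 = 0.5714
  E: TP=12, FP=2+0+1+1+0=4, FN=0+1+0+4+1=6 → 24/34 = 0.7059
  F: TP=21, FP=3+3+2+1+1=10, FN=0+0+1+2+0=3 → 42/55 = 0.7636
Macro-F1 score = mean = (0.7917 + 0.4545 + 0.7895 + 0.5714 + 0.7059 + 0.7636) / 6 = 0.679

0.679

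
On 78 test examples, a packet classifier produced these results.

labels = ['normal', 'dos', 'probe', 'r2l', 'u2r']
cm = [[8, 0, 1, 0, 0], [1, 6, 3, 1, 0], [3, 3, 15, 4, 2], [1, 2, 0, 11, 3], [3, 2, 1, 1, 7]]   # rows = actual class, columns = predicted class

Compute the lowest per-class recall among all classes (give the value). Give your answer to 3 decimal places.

Per-class recall (TP/(TP+FN)):
  normal: TP=8, FN=0+1+0+0=1 → 8/9 = 0.8889
  dos: TP=6, FN=1+3+1+0=5 → 6/11 = 0.5455
  probe: TP=15, FN=3+3+4+2=12 → 15/27 = 0.5556
  r2l: TP=11, FN=1+2+0+3=6 → 11/17 = 0.6471
  u2r: TP=7, FN=3+2+1+1=7 → 7/14 = 0.5000
Lowest is class 'u2r' with recall = 0.500.

0.500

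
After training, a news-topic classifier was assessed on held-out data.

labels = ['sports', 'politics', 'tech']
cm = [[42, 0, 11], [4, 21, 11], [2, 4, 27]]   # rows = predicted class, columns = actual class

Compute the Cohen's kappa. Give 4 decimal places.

Observed agreement pₒ = trace/N = 90/122 = 0.73770
Expected agreement pₑ = Σ (rowᵢ·colᵢ)/N² = (48·53 + 25·36 + 49·33)/122² = 0.34003
κ = (pₒ − pₑ)/(1 − pₑ) = (0.73770 − 0.34003)/(1 − 0.34003) = 0.6026

0.6026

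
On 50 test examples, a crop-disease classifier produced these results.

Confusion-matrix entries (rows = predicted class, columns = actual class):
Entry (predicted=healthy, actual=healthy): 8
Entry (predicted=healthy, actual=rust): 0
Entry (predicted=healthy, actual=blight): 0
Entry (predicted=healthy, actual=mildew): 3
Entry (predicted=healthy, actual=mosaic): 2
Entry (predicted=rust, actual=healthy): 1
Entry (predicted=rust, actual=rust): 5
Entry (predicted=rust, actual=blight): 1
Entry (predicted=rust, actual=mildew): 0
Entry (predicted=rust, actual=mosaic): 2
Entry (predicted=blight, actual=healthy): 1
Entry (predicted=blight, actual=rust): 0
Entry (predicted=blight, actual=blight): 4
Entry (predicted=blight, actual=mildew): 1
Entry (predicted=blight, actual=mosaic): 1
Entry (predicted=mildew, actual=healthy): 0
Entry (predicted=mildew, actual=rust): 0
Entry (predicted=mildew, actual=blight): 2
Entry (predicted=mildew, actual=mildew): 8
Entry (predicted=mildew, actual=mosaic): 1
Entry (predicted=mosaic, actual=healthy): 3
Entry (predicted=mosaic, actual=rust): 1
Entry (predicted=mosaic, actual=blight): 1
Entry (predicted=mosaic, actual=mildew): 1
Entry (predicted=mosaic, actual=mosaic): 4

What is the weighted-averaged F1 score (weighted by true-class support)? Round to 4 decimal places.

Per-class F1 score (2·TP/(2·TP+FP+FN)):
  healthy: TP=8, FP=0+0+3+2=5, FN=1+1+0+3=5 → 16/26 = 0.61538
  rust: TP=5, FP=1+1+0+2=4, FN=0+0+0+1=1 → 10/15 = 0.66667
  blight: TP=4, FP=1+0+1+1=3, FN=0+1+2+1=4 → 8/15 = 0.53333
  mildew: TP=8, FP=0+0+2+1=3, FN=3+0+1+1=5 → 16/24 = 0.66667
  mosaic: TP=4, FP=3+1+1+1=6, FN=2+2+1+1=6 → 8/20 = 0.40000
Weighted-F1 score = Σ (supportᵢ/N)·F1 scoreᵢ with N=50: (13/50)·0.61538 + (6/50)·0.66667 + (8/50)·0.53333 + (13/50)·0.66667 + (10/50)·0.40000 = 0.5787

0.5787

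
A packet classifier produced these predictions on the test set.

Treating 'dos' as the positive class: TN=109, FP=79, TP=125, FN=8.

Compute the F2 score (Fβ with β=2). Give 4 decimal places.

0.8492

Fβ = (1+β²)·TP / ((1+β²)·TP + β²·FN + FP), with β²=4
= 5·125 / (5·125 + 4·8 + 79) = 0.8492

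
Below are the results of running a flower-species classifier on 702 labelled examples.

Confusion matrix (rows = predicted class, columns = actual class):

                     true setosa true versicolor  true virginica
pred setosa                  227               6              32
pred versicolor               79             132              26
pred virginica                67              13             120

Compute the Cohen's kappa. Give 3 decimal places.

0.515

Observed agreement pₒ = trace/N = 479/702 = 0.6823
Expected agreement pₑ = Σ (rowᵢ·colᵢ)/N² = (373·265 + 151·237 + 178·200)/702² = 0.3454
κ = (pₒ − pₑ)/(1 − pₑ) = (0.6823 − 0.3454)/(1 − 0.3454) = 0.515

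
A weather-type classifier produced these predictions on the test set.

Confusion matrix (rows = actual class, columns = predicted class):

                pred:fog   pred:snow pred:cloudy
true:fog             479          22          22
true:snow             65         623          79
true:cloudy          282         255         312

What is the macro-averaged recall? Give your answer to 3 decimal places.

Per-class recall (TP/(TP+FN)):
  fog: TP=479, FN=22+22=44 → 479/523 = 0.9159
  snow: TP=623, FN=65+79=144 → 623/767 = 0.8123
  cloudy: TP=312, FN=282+255=537 → 312/849 = 0.3675
Macro-recall = mean = (0.9159 + 0.8123 + 0.3675) / 3 = 0.699

0.699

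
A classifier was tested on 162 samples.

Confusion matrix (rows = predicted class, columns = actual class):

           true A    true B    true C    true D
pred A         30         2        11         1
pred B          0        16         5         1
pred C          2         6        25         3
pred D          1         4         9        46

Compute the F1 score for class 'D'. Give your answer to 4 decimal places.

F1 score = 2·TP/(2·TP+FP+FN).
D: TP=46, FP=1+4+9=14, FN=1+1+3=5 → 92/111 = 0.82883

0.8288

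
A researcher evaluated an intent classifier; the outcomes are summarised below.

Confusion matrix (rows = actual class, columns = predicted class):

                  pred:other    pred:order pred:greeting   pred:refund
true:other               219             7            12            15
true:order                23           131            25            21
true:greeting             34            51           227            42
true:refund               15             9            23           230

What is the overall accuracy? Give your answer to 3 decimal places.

0.744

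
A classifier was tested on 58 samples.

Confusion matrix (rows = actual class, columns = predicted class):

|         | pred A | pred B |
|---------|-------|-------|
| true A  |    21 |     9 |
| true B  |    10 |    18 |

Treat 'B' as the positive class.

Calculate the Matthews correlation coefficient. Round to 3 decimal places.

0.343

MCC = (TP·TN − FP·FN) / √((TP+FP)(TP+FN)(TN+FP)(TN+FN))
Numerator = 18·21 − 9·10 = 288
Denominator = √(27·28·30·31) = √703080 = 838.4987
MCC = 288 / 838.4987 = 0.343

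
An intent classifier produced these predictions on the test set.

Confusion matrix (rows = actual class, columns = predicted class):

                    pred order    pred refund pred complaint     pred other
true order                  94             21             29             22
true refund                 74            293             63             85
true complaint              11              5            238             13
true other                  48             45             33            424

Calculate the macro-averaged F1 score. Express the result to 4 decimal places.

Per-class F1 score (2·TP/(2·TP+FP+FN)):
  order: TP=94, FP=74+11+48=133, FN=21+29+22=72 → 188/393 = 0.47837
  refund: TP=293, FP=21+5+45=71, FN=74+63+85=222 → 586/879 = 0.66667
  complaint: TP=238, FP=29+63+33=125, FN=11+5+13=29 → 476/630 = 0.75556
  other: TP=424, FP=22+85+13=120, FN=48+45+33=126 → 848/1094 = 0.77514
Macro-F1 score = mean = (0.47837 + 0.66667 + 0.75556 + 0.77514) / 4 = 0.6689

0.6689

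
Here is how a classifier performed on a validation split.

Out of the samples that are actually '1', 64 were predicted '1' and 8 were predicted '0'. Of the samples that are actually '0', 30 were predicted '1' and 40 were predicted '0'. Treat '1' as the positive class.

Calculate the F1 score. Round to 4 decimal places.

0.7711

Precision = TP/(TP+FP) = 64/94 = 0.6809
Recall = TP/(TP+FN) = 64/72 = 0.8889
F1 = 2·TP/(2·TP+FP+FN) = 128/166 = 0.7711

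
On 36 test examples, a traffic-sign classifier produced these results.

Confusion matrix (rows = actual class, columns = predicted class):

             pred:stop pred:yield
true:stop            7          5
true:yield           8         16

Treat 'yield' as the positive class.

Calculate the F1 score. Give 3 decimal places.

0.711

Precision = TP/(TP+FP) = 16/21 = 0.7619
Recall = TP/(TP+FN) = 16/24 = 0.6667
F1 = 2·TP/(2·TP+FP+FN) = 32/45 = 0.711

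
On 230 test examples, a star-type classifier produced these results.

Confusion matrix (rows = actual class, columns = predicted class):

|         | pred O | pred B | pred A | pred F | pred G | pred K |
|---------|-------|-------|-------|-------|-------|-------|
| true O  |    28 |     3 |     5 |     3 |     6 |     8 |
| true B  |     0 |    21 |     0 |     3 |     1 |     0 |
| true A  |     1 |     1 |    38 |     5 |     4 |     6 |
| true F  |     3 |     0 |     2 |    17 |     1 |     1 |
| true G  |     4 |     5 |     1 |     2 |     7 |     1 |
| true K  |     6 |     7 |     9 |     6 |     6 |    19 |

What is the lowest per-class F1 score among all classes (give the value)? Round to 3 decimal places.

Per-class F1 score (2·TP/(2·TP+FP+FN)):
  O: TP=28, FP=0+1+3+4+6=14, FN=3+5+3+6+8=25 → 56/95 = 0.5895
  B: TP=21, FP=3+1+0+5+7=16, FN=0+0+3+1+0=4 → 42/62 = 0.6774
  A: TP=38, FP=5+0+2+1+9=17, FN=1+1+5+4+6=17 → 76/110 = 0.6909
  F: TP=17, FP=3+3+5+2+6=19, FN=3+0+2+1+1=7 → 34/60 = 0.5667
  G: TP=7, FP=6+1+4+1+6=18, FN=4+5+1+2+1=13 → 14/45 = 0.3111
  K: TP=19, FP=8+0+6+1+1=16, FN=6+7+9+6+6=34 → 38/88 = 0.4318
Lowest is class 'G' with F1 score = 0.311.

0.311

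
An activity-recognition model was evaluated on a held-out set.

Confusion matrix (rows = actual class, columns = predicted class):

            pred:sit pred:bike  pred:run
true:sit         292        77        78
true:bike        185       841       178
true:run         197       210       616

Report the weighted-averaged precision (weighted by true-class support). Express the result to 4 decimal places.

0.6784

Per-class precision (TP/(TP+FP)):
  sit: TP=292, FP=185+197=382 → 292/674 = 0.43323
  bike: TP=841, FP=77+210=287 → 841/1128 = 0.74557
  run: TP=616, FP=78+178=256 → 616/872 = 0.70642
Weighted-precision = Σ (supportᵢ/N)·precisionᵢ with N=2674: (447/2674)·0.43323 + (1204/2674)·0.74557 + (1023/2674)·0.70642 = 0.6784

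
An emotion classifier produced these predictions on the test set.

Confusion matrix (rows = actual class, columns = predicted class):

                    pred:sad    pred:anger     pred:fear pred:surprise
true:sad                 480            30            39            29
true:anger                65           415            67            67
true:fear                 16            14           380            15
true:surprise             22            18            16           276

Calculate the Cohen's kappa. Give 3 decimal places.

Observed agreement pₒ = trace/N = 1551/1949 = 0.7958
Expected agreement pₑ = Σ (rowᵢ·colᵢ)/N² = (578·583 + 614·477 + 425·502 + 332·387)/1949² = 0.2558
κ = (pₒ − pₑ)/(1 − pₑ) = (0.7958 − 0.2558)/(1 − 0.2558) = 0.726

0.726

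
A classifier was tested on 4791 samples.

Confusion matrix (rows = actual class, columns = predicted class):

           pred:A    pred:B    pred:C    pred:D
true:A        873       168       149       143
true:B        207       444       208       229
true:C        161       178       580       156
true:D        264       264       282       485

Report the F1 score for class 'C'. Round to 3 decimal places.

Treat 'C' as positive and all other classes as negative.
F1 score = 2·TP/(2·TP+FP+FN).
C: TP=580, FP=149+208+282=639, FN=161+178+156=495 → 1160/2294 = 0.5057

0.506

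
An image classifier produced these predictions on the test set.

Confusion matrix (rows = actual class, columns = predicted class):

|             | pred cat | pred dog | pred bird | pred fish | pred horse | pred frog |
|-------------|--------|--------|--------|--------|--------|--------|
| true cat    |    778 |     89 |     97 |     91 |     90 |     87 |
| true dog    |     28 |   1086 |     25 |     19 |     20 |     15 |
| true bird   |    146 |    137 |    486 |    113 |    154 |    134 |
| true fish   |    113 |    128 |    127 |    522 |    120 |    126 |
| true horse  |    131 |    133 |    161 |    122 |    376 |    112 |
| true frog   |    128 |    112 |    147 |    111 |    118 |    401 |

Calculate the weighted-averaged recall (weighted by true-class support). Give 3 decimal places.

0.538

Per-class recall (TP/(TP+FN)):
  cat: TP=778, FN=89+97+91+90+87=454 → 778/1232 = 0.6315
  dog: TP=1086, FN=28+25+19+20+15=107 → 1086/1193 = 0.9103
  bird: TP=486, FN=146+137+113+154+134=684 → 486/1170 = 0.4154
  fish: TP=522, FN=113+128+127+120+126=614 → 522/1136 = 0.4595
  horse: TP=376, FN=131+133+161+122+112=659 → 376/1035 = 0.3633
  frog: TP=401, FN=128+112+147+111+118=616 → 401/1017 = 0.3943
Weighted-recall = Σ (supportᵢ/N)·recallᵢ with N=6783: (1232/6783)·0.6315 + (1193/6783)·0.9103 + (1170/6783)·0.4154 + (1136/6783)·0.4595 + (1035/6783)·0.3633 + (1017/6783)·0.3943 = 0.538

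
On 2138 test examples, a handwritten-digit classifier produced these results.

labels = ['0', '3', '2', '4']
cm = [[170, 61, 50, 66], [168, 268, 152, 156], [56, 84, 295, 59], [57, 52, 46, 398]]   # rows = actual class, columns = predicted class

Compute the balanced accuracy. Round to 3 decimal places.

0.542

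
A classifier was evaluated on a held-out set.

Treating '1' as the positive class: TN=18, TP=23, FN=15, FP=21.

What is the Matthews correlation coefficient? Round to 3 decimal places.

0.067

MCC = (TP·TN − FP·FN) / √((TP+FP)(TP+FN)(TN+FP)(TN+FN))
Numerator = 23·18 − 21·15 = 99
Denominator = √(44·38·39·33) = √2151864 = 1466.9233
MCC = 99 / 1466.9233 = 0.067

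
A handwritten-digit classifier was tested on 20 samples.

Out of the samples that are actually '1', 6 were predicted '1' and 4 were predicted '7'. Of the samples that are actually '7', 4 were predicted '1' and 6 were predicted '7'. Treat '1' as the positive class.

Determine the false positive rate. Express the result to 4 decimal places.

FPR = FP/(FP+TN) = 4/(4+6) = 0.4000

0.4000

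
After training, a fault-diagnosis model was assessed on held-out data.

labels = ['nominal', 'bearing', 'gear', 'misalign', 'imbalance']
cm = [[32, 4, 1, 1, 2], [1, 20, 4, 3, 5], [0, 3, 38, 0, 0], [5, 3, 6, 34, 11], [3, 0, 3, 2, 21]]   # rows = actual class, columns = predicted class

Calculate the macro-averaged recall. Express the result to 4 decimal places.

Per-class recall (TP/(TP+FN)):
  nominal: TP=32, FN=4+1+1+2=8 → 32/40 = 0.80000
  bearing: TP=20, FN=1+4+3+5=13 → 20/33 = 0.60606
  gear: TP=38, FN=0+3+0+0=3 → 38/41 = 0.92683
  misalign: TP=34, FN=5+3+6+11=25 → 34/59 = 0.57627
  imbalance: TP=21, FN=3+0+3+2=8 → 21/29 = 0.72414
Macro-recall = mean = (0.80000 + 0.60606 + 0.92683 + 0.57627 + 0.72414) / 5 = 0.7267

0.7267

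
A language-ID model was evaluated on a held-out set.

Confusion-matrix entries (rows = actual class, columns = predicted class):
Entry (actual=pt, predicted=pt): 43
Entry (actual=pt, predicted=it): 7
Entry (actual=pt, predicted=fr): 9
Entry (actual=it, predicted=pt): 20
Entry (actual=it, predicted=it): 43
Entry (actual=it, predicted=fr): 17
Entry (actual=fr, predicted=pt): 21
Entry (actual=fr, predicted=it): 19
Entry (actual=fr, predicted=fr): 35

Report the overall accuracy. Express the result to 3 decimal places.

0.565

Accuracy = trace / total = (43+43+35=121) / 214 = 121/214 = 0.565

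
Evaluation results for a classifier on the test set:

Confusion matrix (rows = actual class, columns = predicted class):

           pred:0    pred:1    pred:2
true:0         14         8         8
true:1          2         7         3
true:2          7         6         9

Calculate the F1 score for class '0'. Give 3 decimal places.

0.528

Take TP from the diagonal, FP from the rest of the '0' prediction marginal, FN from the rest of the '0' actual marginal.
F1 score = 2·TP/(2·TP+FP+FN).
0: TP=14, FP=2+7=9, FN=8+8=16 → 28/53 = 0.5283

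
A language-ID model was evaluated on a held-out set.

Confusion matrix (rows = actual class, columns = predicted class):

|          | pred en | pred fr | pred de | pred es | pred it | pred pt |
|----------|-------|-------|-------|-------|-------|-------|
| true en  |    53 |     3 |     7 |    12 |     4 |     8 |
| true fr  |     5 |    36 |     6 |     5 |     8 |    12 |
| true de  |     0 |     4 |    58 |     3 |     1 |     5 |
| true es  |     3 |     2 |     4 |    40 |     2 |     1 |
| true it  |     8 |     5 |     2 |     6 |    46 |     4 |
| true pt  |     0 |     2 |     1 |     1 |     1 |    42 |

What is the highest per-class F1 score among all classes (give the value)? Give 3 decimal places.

0.779

Per-class F1 score (2·TP/(2·TP+FP+FN)):
  en: TP=53, FP=5+0+3+8+0=16, FN=3+7+12+4+8=34 → 106/156 = 0.6795
  fr: TP=36, FP=3+4+2+5+2=16, FN=5+6+5+8+12=36 → 72/124 = 0.5806
  de: TP=58, FP=7+6+4+2+1=20, FN=0+4+3+1+5=13 → 116/149 = 0.7785
  es: TP=40, FP=12+5+3+6+1=27, FN=3+2+4+2+1=12 → 80/119 = 0.6723
  it: TP=46, FP=4+8+1+2+1=16, FN=8+5+2+6+4=25 → 92/133 = 0.6917
  pt: TP=42, FP=8+12+5+1+4=30, FN=0+2+1+1+1=5 → 84/119 = 0.7059
Highest is class 'de' with F1 score = 0.779.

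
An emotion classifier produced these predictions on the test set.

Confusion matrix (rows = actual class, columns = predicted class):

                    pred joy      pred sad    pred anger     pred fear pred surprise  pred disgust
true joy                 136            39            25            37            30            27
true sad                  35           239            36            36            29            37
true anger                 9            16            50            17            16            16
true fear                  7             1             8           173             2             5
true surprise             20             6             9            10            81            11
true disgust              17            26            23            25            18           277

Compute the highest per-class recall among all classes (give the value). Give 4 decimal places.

Per-class recall (TP/(TP+FN)):
  joy: TP=136, FN=39+25+37+30+27=158 → 136/294 = 0.46259
  sad: TP=239, FN=35+36+36+29+37=173 → 239/412 = 0.58010
  anger: TP=50, FN=9+16+17+16+16=74 → 50/124 = 0.40323
  fear: TP=173, FN=7+1+8+2+5=23 → 173/196 = 0.88265
  surprise: TP=81, FN=20+6+9+10+11=56 → 81/137 = 0.59124
  disgust: TP=277, FN=17+26+23+25+18=109 → 277/386 = 0.71762
Highest is class 'fear' with recall = 0.8827.

0.8827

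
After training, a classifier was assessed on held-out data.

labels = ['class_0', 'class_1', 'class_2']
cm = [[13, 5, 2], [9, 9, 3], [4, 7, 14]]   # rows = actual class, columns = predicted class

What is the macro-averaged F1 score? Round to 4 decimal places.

0.5434

Per-class F1 score (2·TP/(2·TP+FP+FN)):
  class_0: TP=13, FP=9+4=13, FN=5+2=7 → 26/46 = 0.56522
  class_1: TP=9, FP=5+7=12, FN=9+3=12 → 18/42 = 0.42857
  class_2: TP=14, FP=2+3=5, FN=4+7=11 → 28/44 = 0.63636
Macro-F1 score = mean = (0.56522 + 0.42857 + 0.63636) / 3 = 0.5434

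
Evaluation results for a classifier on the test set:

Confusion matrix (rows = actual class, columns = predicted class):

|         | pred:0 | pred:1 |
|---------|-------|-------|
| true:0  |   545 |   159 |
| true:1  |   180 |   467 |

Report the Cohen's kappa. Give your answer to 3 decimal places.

0.497

Observed agreement pₒ = trace/N = 1012/1351 = 0.7491
Expected agreement pₑ = Σ (rowᵢ·colᵢ)/N² = (704·725 + 647·626)/1351² = 0.5015
κ = (pₒ − pₑ)/(1 − pₑ) = (0.7491 − 0.5015)/(1 − 0.5015) = 0.497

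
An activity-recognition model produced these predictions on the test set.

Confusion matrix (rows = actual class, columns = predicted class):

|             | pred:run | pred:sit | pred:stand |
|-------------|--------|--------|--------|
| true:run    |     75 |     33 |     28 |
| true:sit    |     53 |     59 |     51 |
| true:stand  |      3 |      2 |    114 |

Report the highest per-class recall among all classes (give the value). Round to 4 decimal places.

0.9580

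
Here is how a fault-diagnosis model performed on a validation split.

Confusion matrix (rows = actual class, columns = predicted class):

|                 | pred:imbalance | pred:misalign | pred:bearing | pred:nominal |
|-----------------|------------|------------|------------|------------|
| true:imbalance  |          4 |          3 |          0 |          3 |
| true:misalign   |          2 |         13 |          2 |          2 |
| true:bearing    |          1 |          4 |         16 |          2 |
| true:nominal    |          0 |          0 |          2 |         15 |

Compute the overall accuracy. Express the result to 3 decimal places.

0.696

Accuracy = trace / total = (4+13+16+15=48) / 69 = 48/69 = 0.696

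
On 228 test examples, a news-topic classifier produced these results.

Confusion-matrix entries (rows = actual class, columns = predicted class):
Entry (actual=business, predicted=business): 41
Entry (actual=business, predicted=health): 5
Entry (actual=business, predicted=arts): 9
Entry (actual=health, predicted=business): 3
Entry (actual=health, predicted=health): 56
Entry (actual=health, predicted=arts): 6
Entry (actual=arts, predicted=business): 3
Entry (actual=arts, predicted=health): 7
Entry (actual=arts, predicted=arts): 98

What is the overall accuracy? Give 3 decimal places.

Accuracy = trace / total = (41+56+98=195) / 228 = 195/228 = 0.855

0.855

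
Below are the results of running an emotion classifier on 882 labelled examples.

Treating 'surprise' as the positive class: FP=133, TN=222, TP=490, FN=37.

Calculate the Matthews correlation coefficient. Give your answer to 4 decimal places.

0.5978

MCC = (TP·TN − FP·FN) / √((TP+FP)(TP+FN)(TN+FP)(TN+FN))
Numerator = 490·222 − 133·37 = 103859
Denominator = √(623·527·355·259) = √30187474345 = 173745.4297
MCC = 103859 / 173745.4297 = 0.5978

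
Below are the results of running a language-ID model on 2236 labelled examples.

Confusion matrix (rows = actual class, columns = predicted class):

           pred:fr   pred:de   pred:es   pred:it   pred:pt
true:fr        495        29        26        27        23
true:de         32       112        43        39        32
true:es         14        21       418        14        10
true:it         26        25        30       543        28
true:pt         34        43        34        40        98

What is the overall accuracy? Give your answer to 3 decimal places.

0.745

Accuracy = trace / total = (495+112+418+543+98=1666) / 2236 = 1666/2236 = 0.745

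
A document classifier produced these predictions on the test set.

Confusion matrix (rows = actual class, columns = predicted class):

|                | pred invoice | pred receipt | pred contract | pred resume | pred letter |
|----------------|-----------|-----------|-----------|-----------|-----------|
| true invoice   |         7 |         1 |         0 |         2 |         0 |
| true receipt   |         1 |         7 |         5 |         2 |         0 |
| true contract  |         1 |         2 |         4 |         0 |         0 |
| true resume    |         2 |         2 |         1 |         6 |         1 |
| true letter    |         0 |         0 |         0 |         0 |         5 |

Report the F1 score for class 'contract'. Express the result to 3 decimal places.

0.471

F1 score = 2·TP/(2·TP+FP+FN).
contract: TP=4, FP=0+5+1+0=6, FN=1+2+0+0=3 → 8/17 = 0.4706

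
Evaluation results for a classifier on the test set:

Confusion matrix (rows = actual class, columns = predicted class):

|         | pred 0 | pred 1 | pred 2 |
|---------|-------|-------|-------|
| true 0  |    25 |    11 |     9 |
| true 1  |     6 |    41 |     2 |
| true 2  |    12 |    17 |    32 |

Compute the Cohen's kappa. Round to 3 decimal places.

Observed agreement pₒ = trace/N = 98/155 = 0.6323
Expected agreement pₑ = Σ (rowᵢ·colᵢ)/N² = (45·43 + 49·69 + 61·43)/155² = 0.3304
κ = (pₒ − pₑ)/(1 − pₑ) = (0.6323 − 0.3304)/(1 − 0.3304) = 0.451

0.451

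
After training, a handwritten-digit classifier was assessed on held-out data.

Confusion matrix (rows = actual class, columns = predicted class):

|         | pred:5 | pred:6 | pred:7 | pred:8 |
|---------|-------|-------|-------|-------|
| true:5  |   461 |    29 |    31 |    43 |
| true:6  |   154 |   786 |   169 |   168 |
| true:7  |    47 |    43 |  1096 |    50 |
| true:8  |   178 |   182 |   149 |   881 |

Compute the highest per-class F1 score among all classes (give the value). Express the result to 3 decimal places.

0.818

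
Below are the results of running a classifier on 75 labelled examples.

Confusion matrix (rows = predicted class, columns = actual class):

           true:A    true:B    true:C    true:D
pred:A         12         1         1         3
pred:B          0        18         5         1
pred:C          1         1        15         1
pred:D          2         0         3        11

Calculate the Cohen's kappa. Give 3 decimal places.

0.661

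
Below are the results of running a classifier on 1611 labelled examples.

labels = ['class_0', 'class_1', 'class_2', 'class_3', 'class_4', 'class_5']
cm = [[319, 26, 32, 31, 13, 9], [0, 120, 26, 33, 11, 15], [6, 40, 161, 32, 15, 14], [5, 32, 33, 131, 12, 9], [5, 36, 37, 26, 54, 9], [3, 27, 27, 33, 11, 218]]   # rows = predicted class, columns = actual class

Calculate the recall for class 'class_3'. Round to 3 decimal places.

Treat 'class_3' as positive and all other classes as negative.
recall = TP/(TP+FN).
class_3: TP=131, FN=31+33+32+26+33=155 → 131/286 = 0.4580

0.458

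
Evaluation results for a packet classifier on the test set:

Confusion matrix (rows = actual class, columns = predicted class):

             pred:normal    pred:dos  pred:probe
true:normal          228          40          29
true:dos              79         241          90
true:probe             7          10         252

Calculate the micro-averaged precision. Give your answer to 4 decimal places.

0.7387

Micro-averaging pools counts across classes: ΣTP=721, ΣFP=255, ΣFN=255.
Micro-precision = TP/(TP+FP) on pooled counts = 0.7387 (equals overall accuracy in single-label multiclass).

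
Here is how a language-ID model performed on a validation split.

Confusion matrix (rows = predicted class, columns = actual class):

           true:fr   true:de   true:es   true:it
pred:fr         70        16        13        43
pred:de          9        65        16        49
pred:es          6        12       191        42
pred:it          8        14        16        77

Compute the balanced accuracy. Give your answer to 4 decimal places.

Balanced accuracy = mean of per-class recall.
  fr: recall = 70/93 = 0.75269
  de: recall = 65/107 = 0.60748
  es: recall = 191/236 = 0.80932
  it: recall = 77/211 = 0.36493
Mean = (0.75269 + 0.60748 + 0.80932 + 0.36493) / 4 = 0.6336

0.6336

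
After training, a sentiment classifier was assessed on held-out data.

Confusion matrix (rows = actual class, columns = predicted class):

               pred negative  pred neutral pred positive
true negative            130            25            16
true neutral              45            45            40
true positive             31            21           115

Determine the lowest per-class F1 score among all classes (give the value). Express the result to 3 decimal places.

0.407

Per-class F1 score (2·TP/(2·TP+FP+FN)):
  negative: TP=130, FP=45+31=76, FN=25+16=41 → 260/377 = 0.6897
  neutral: TP=45, FP=25+21=46, FN=45+40=85 → 90/221 = 0.4072
  positive: TP=115, FP=16+40=56, FN=31+21=52 → 230/338 = 0.6805
Lowest is class 'neutral' with F1 score = 0.407.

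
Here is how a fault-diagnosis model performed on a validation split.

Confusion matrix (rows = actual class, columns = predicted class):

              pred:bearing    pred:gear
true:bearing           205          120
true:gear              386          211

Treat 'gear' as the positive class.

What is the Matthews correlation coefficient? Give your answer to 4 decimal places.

MCC = (TP·TN − FP·FN) / √((TP+FP)(TP+FN)(TN+FP)(TN+FN))
Numerator = 211·205 − 120·386 = -3065
Denominator = √(331·597·325·591) = √37955364525 = 194821.3657
MCC = -3065 / 194821.3657 = -0.0157

-0.0157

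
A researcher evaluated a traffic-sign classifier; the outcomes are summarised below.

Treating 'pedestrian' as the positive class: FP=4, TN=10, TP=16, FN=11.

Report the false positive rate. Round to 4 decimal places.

0.2857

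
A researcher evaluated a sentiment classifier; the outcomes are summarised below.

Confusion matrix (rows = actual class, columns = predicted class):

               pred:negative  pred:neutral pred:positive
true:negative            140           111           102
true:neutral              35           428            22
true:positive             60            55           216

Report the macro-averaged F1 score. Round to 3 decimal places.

Per-class F1 score (2·TP/(2·TP+FP+FN)):
  negative: TP=140, FP=35+60=95, FN=111+102=213 → 280/588 = 0.4762
  neutral: TP=428, FP=111+55=166, FN=35+22=57 → 856/1079 = 0.7933
  positive: TP=216, FP=102+22=124, FN=60+55=115 → 432/671 = 0.6438
Macro-F1 score = mean = (0.4762 + 0.7933 + 0.6438) / 3 = 0.638

0.638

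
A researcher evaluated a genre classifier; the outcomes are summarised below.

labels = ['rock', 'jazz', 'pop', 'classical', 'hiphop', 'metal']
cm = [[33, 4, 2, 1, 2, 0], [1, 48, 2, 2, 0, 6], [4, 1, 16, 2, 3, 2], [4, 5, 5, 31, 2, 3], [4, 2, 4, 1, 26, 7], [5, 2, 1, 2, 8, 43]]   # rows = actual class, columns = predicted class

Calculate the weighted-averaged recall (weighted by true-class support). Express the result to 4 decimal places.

Per-class recall (TP/(TP+FN)):
  rock: TP=33, FN=4+2+1+2+0=9 → 33/42 = 0.78571
  jazz: TP=48, FN=1+2+2+0+6=11 → 48/59 = 0.81356
  pop: TP=16, FN=4+1+2+3+2=12 → 16/28 = 0.57143
  classical: TP=31, FN=4+5+5+2+3=19 → 31/50 = 0.62000
  hiphop: TP=26, FN=4+2+4+1+7=18 → 26/44 = 0.59091
  metal: TP=43, FN=5+2+1+2+8=18 → 43/61 = 0.70492
Weighted-recall = Σ (supportᵢ/N)·recallᵢ with N=284: (42/284)·0.78571 + (59/284)·0.81356 + (28/284)·0.57143 + (50/284)·0.62000 + (44/284)·0.59091 + (61/284)·0.70492 = 0.6937

0.6937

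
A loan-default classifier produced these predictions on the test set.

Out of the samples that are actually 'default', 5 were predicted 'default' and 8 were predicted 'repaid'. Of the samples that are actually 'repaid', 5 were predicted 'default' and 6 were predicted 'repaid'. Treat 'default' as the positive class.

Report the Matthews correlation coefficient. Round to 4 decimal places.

MCC = (TP·TN − FP·FN) / √((TP+FP)(TP+FN)(TN+FP)(TN+FN))
Numerator = 5·6 − 5·8 = -10
Denominator = √(10·13·11·14) = √20020 = 141.4920
MCC = -10 / 141.4920 = -0.0707

-0.0707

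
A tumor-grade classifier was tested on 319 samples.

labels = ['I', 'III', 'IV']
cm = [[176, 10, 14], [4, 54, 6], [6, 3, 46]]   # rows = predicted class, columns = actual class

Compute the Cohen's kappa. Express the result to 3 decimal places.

Observed agreement pₒ = trace/N = 276/319 = 0.8652
Expected agreement pₑ = Σ (rowᵢ·colᵢ)/N² = (186·200 + 67·64 + 66·55)/319² = 0.4434
κ = (pₒ − pₑ)/(1 − pₑ) = (0.8652 − 0.4434)/(1 − 0.4434) = 0.758

0.758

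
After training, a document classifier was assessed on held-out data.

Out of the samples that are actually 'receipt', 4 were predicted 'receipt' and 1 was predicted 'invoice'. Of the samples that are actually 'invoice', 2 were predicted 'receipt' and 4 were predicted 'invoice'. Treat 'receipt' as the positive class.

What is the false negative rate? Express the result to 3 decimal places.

FNR = FN/(FN+TP) = 1/(1+4) = 0.200

0.200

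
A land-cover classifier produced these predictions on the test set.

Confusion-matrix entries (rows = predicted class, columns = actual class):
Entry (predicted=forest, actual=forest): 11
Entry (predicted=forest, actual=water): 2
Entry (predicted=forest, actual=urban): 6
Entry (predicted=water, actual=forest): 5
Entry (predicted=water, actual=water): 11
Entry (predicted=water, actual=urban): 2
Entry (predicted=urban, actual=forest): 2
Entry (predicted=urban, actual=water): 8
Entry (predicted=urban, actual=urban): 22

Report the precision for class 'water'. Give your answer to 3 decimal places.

One-vs-rest for 'water': TP = diagonal; FP = other classes predicted 'water'; FN = 'water' predicted as other.
precision = TP/(TP+FP).
water: TP=11, FP=5+2=7 → 11/18 = 0.6111

0.611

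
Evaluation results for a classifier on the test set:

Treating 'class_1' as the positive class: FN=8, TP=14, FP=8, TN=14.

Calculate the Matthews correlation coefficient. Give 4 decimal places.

0.2727

MCC = (TP·TN − FP·FN) / √((TP+FP)(TP+FN)(TN+FP)(TN+FN))
Numerator = 14·14 − 8·8 = 132
Denominator = √(22·22·22·22) = √234256 = 484.0000
MCC = 132 / 484.0000 = 0.2727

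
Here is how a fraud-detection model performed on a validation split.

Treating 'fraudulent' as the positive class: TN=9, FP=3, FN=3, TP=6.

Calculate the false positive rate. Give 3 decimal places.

0.250

FPR = FP/(FP+TN) = 3/(3+9) = 0.250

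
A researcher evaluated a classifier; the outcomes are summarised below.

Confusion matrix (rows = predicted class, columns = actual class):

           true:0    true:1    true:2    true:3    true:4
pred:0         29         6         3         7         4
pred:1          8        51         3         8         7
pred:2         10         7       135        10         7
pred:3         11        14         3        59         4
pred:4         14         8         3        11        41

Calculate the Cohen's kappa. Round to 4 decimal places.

0.5869

Observed agreement pₒ = trace/N = 315/463 = 0.68035
Expected agreement pₑ = Σ (rowᵢ·colᵢ)/N² = (72·49 + 86·77 + 147·169 + 95·91 + 63·77)/463² = 0.22619
κ = (pₒ − pₑ)/(1 − pₑ) = (0.68035 − 0.22619)/(1 − 0.22619) = 0.5869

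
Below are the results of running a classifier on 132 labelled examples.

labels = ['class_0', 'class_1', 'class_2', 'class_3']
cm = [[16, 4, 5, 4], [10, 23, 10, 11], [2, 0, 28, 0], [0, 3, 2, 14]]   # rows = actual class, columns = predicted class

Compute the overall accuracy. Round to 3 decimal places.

0.614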